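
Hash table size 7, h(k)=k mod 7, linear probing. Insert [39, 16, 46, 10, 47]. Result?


Insertions: 39->slot 4; 16->slot 2; 46->slot 5; 10->slot 3; 47->slot 6
Table: [None, None, 16, 10, 39, 46, 47]


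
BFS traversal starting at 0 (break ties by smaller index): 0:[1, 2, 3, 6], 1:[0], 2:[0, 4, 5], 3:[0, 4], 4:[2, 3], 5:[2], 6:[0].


BFS queue: start with [0]
Visit order: [0, 1, 2, 3, 6, 4, 5]


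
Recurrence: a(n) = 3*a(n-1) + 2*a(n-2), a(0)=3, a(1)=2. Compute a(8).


Build bottom-up:
...a(6)=1824, a(7)=6496, a(8)=3*6496+2*1824=23136


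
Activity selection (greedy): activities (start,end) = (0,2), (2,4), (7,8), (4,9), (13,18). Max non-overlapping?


Greedy: pick earliest-ending, then skip overlaps.
Selected (4 activities): [(0, 2), (2, 4), (7, 8), (13, 18)]


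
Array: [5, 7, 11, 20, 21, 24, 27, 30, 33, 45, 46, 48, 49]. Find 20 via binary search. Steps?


Search for 20:
[0,12] mid=6 arr[6]=27
[0,5] mid=2 arr[2]=11
[3,5] mid=4 arr[4]=21
[3,3] mid=3 arr[3]=20
Total: 4 comparisons


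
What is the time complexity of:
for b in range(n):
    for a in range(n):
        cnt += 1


Per nesting level: O(n) * O(n) = O(n^2)
Complexity: O(n^2)


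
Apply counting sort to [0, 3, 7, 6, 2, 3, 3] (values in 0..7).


Count array: [1, 0, 1, 3, 0, 0, 1, 1]
Reconstruct: [0, 2, 3, 3, 3, 6, 7]


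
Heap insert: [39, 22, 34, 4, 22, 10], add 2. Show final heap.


Append 2: [39, 22, 34, 4, 22, 10, 2]
Bubble up: no swaps needed
Result: [39, 22, 34, 4, 22, 10, 2]


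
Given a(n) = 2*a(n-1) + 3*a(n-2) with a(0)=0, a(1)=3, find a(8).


Build bottom-up:
...a(6)=546, a(7)=1641, a(8)=2*1641+3*546=4920


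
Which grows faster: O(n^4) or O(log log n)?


double-logarithmic grows slower than quartic
O(log log n) is asymptotically smaller; O(n^4) grows faster


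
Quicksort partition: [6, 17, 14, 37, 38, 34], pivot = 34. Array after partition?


Elements <= 34 go left of pivot.
Result: [6, 17, 14, 34, 38, 37], pivot at index 3


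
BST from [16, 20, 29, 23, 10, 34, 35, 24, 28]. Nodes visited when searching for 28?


BST root = 16
Search for 28: compare at each node
Path: [16, 20, 29, 23, 24, 28]


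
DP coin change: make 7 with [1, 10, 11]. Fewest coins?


dp[0]=0; dp[i]=1+min(dp[i-c] for c in coins)
...dp[2]=2, dp[3]=3, dp[4]=4, dp[5]=5, dp[6]=6, dp[7]=7
Minimum coins for 7 = 7


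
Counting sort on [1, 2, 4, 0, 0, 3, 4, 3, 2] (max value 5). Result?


Count array: [2, 1, 2, 2, 2, 0]
Reconstruct: [0, 0, 1, 2, 2, 3, 3, 4, 4]


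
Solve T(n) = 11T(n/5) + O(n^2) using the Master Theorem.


a=11, b=5, c=2. log_5(11)=1.490 < c=2. Case 3: O(n^c) = O(n^2)
Complexity: O(n^2)


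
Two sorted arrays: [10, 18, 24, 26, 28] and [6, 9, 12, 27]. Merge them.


Compare heads, take smaller each step.
Merged: [6, 9, 10, 12, 18, 24, 26, 27, 28]


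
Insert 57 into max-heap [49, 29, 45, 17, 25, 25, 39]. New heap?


Append 57: [49, 29, 45, 17, 25, 25, 39, 57]
Bubble up: swap idx 7(57) with idx 3(17); swap idx 3(57) with idx 1(29); swap idx 1(57) with idx 0(49)
Result: [57, 49, 45, 29, 25, 25, 39, 17]


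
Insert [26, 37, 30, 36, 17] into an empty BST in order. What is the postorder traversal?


Root = 26; build tree by BST insertion.
Postorder traversal: [17, 36, 30, 37, 26]


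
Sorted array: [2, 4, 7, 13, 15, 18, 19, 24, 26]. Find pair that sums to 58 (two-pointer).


Two pointers: lo=0, hi=8
No pair sums to 58


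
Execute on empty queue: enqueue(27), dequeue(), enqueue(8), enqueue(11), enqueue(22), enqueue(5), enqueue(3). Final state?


enqueue(27) -> [27]
dequeue() returns 27 -> []
enqueue(8) -> [8]
enqueue(11) -> [8, 11]
enqueue(22) -> [8, 11, 22]
enqueue(5) -> [8, 11, 22, 5]
enqueue(3) -> [8, 11, 22, 5, 3]
Final queue (front to back): [8, 11, 22, 5, 3]


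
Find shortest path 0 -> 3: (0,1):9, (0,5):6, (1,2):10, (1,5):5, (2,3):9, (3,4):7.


Dijkstra from 0:
Distances: {0: 0, 1: 9, 2: 19, 3: 28, 4: 35, 5: 6}
Shortest distance to 3 = 28, path = [0, 1, 2, 3]


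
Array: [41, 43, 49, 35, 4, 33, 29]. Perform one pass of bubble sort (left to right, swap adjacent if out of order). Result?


After one pass: [41, 43, 35, 4, 33, 29, 49]


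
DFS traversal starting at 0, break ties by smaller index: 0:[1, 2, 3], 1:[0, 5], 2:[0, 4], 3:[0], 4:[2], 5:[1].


DFS stack-based: start with [0]
Visit order: [0, 1, 5, 2, 4, 3]


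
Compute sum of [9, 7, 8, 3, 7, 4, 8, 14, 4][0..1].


Prefix sums: [0, 9, 16, 24, 27, 34, 38, 46, 60, 64]
Sum[0..1] = prefix[2] - prefix[0] = 16 - 0 = 16


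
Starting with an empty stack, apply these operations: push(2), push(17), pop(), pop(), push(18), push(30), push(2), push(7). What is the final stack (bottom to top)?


push(2) -> [2]
push(17) -> [2, 17]
pop() returns 17 -> [2]
pop() returns 2 -> []
push(18) -> [18]
push(30) -> [18, 30]
push(2) -> [18, 30, 2]
push(7) -> [18, 30, 2, 7]
Final stack (bottom to top): [18, 30, 2, 7]


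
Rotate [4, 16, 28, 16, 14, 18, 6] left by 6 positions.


Left rotate by 6: [6, 4, 16, 28, 16, 14, 18]


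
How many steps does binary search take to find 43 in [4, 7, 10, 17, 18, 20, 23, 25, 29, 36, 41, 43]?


Search for 43:
[0,11] mid=5 arr[5]=20
[6,11] mid=8 arr[8]=29
[9,11] mid=10 arr[10]=41
[11,11] mid=11 arr[11]=43
Total: 4 comparisons


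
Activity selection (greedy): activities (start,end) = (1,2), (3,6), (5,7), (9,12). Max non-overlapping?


Greedy: pick earliest-ending, then skip overlaps.
Selected (3 activities): [(1, 2), (3, 6), (9, 12)]


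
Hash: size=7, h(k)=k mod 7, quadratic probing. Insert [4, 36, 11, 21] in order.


Insertions: 4->slot 4; 36->slot 1; 11->slot 5; 21->slot 0
Table: [21, 36, None, None, 4, 11, None]


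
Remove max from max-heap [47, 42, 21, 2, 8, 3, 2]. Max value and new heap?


Max = 47
Replace root with last, heapify down
Resulting heap: [42, 8, 21, 2, 2, 3]


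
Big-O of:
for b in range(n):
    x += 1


Per nesting level: O(n) = O(n)
Complexity: O(n)


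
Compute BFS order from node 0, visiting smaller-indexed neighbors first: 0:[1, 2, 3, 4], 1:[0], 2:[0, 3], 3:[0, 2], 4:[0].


BFS queue: start with [0]
Visit order: [0, 1, 2, 3, 4]


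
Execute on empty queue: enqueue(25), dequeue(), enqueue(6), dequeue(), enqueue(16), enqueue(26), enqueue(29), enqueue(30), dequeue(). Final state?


enqueue(25) -> [25]
dequeue() returns 25 -> []
enqueue(6) -> [6]
dequeue() returns 6 -> []
enqueue(16) -> [16]
enqueue(26) -> [16, 26]
enqueue(29) -> [16, 26, 29]
enqueue(30) -> [16, 26, 29, 30]
dequeue() returns 16 -> [26, 29, 30]
Final queue (front to back): [26, 29, 30]


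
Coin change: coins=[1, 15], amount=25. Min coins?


dp[0]=0; dp[i]=1+min(dp[i-c] for c in coins)
...dp[20]=6, dp[21]=7, dp[22]=8, dp[23]=9, dp[24]=10, dp[25]=11
Minimum coins for 25 = 11


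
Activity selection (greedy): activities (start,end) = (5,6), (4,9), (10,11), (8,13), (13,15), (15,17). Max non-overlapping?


Greedy: pick earliest-ending, then skip overlaps.
Selected (4 activities): [(5, 6), (10, 11), (13, 15), (15, 17)]


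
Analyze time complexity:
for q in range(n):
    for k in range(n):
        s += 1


Per nesting level: O(n) * O(n) = O(n^2)
Complexity: O(n^2)


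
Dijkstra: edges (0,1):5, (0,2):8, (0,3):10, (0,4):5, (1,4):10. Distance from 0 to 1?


Dijkstra from 0:
Distances: {0: 0, 1: 5, 2: 8, 3: 10, 4: 5}
Shortest distance to 1 = 5, path = [0, 1]


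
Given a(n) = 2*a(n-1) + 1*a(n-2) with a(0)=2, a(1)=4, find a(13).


Build bottom-up:
...a(11)=27720, a(12)=66922, a(13)=2*66922+1*27720=161564


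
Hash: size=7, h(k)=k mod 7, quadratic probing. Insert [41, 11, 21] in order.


Insertions: 41->slot 6; 11->slot 4; 21->slot 0
Table: [21, None, None, None, 11, None, 41]


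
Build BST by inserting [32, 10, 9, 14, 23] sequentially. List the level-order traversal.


Root = 32; build tree by BST insertion.
Level-Order traversal: [32, 10, 9, 14, 23]


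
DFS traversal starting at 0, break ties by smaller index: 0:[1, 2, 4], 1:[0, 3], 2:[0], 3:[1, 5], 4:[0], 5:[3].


DFS stack-based: start with [0]
Visit order: [0, 1, 3, 5, 2, 4]


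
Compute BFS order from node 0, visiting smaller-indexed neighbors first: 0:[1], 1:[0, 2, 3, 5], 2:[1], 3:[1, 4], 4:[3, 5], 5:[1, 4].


BFS queue: start with [0]
Visit order: [0, 1, 2, 3, 5, 4]


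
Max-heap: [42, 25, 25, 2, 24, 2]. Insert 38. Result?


Append 38: [42, 25, 25, 2, 24, 2, 38]
Bubble up: swap idx 6(38) with idx 2(25)
Result: [42, 25, 38, 2, 24, 2, 25]


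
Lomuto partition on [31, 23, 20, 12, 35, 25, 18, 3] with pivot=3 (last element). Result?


Elements <= 3 go left of pivot.
Result: [3, 23, 20, 12, 35, 25, 18, 31], pivot at index 0


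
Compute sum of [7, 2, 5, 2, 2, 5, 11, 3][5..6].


Prefix sums: [0, 7, 9, 14, 16, 18, 23, 34, 37]
Sum[5..6] = prefix[7] - prefix[5] = 34 - 18 = 16


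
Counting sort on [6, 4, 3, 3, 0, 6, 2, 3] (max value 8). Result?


Count array: [1, 0, 1, 3, 1, 0, 2, 0, 0]
Reconstruct: [0, 2, 3, 3, 3, 4, 6, 6]


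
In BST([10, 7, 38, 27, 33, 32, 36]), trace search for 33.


BST root = 10
Search for 33: compare at each node
Path: [10, 38, 27, 33]


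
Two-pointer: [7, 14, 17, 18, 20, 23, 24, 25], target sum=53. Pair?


Two pointers: lo=0, hi=7
No pair sums to 53


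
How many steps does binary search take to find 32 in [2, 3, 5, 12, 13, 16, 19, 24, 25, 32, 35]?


Search for 32:
[0,10] mid=5 arr[5]=16
[6,10] mid=8 arr[8]=25
[9,10] mid=9 arr[9]=32
Total: 3 comparisons


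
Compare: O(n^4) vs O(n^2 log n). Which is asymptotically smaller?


n^2 log n grows slower than quartic
O(n^2 log n) is asymptotically smaller; O(n^4) grows faster


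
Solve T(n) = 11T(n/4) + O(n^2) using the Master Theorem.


a=11, b=4, c=2. log_4(11)=1.730 < c=2. Case 3: O(n^c) = O(n^2)
Complexity: O(n^2)


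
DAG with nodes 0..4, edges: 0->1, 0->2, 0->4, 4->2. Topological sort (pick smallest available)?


Kahn's algorithm, process smallest node first
Order: [0, 1, 3, 4, 2]


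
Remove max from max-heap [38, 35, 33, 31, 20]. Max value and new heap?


Max = 38
Replace root with last, heapify down
Resulting heap: [35, 31, 33, 20]


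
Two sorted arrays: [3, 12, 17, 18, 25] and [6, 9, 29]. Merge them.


Compare heads, take smaller each step.
Merged: [3, 6, 9, 12, 17, 18, 25, 29]


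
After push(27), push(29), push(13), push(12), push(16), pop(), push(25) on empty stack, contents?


push(27) -> [27]
push(29) -> [27, 29]
push(13) -> [27, 29, 13]
push(12) -> [27, 29, 13, 12]
push(16) -> [27, 29, 13, 12, 16]
pop() returns 16 -> [27, 29, 13, 12]
push(25) -> [27, 29, 13, 12, 25]
Final stack (bottom to top): [27, 29, 13, 12, 25]


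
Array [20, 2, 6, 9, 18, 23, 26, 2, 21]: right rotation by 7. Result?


Right rotate by 7: [6, 9, 18, 23, 26, 2, 21, 20, 2]


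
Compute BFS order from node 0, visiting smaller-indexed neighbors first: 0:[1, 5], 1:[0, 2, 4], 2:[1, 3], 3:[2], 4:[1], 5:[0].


BFS queue: start with [0]
Visit order: [0, 1, 5, 2, 4, 3]


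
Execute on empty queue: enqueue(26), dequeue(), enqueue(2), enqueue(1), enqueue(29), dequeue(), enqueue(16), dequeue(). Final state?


enqueue(26) -> [26]
dequeue() returns 26 -> []
enqueue(2) -> [2]
enqueue(1) -> [2, 1]
enqueue(29) -> [2, 1, 29]
dequeue() returns 2 -> [1, 29]
enqueue(16) -> [1, 29, 16]
dequeue() returns 1 -> [29, 16]
Final queue (front to back): [29, 16]


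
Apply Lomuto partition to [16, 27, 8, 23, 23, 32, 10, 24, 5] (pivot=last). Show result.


Elements <= 5 go left of pivot.
Result: [5, 27, 8, 23, 23, 32, 10, 24, 16], pivot at index 0


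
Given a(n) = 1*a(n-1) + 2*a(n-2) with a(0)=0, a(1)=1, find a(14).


Build bottom-up:
...a(12)=1365, a(13)=2731, a(14)=1*2731+2*1365=5461


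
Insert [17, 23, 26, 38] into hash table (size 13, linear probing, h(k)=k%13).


Insertions: 17->slot 4; 23->slot 10; 26->slot 0; 38->slot 12
Table: [26, None, None, None, 17, None, None, None, None, None, 23, None, 38]


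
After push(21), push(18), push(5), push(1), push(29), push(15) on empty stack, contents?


push(21) -> [21]
push(18) -> [21, 18]
push(5) -> [21, 18, 5]
push(1) -> [21, 18, 5, 1]
push(29) -> [21, 18, 5, 1, 29]
push(15) -> [21, 18, 5, 1, 29, 15]
Final stack (bottom to top): [21, 18, 5, 1, 29, 15]


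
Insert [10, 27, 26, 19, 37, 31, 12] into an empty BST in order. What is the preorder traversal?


Root = 10; build tree by BST insertion.
Preorder traversal: [10, 27, 26, 19, 12, 37, 31]


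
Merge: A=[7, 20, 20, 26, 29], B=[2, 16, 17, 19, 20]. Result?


Compare heads, take smaller each step.
Merged: [2, 7, 16, 17, 19, 20, 20, 20, 26, 29]


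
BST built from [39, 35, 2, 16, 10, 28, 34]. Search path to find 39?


BST root = 39
Search for 39: compare at each node
Path: [39]


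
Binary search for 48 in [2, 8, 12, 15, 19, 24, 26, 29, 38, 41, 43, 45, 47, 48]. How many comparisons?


Search for 48:
[0,13] mid=6 arr[6]=26
[7,13] mid=10 arr[10]=43
[11,13] mid=12 arr[12]=47
[13,13] mid=13 arr[13]=48
Total: 4 comparisons


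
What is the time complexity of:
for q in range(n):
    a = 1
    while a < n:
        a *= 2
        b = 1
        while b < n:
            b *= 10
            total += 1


Per nesting level: O(n) * O(log n) * O(log n) = O(n (log n)^2)
Complexity: O(n (log n)^2)


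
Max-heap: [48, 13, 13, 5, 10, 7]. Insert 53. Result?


Append 53: [48, 13, 13, 5, 10, 7, 53]
Bubble up: swap idx 6(53) with idx 2(13); swap idx 2(53) with idx 0(48)
Result: [53, 13, 48, 5, 10, 7, 13]


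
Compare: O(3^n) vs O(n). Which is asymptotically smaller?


linear grows slower than exponential (base 3)
O(n) is asymptotically smaller; O(3^n) grows faster


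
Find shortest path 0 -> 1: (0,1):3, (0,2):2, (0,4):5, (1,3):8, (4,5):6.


Dijkstra from 0:
Distances: {0: 0, 1: 3, 2: 2, 3: 11, 4: 5, 5: 11}
Shortest distance to 1 = 3, path = [0, 1]


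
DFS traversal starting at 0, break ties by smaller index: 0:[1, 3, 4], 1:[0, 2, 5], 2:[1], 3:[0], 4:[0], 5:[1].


DFS stack-based: start with [0]
Visit order: [0, 1, 2, 5, 3, 4]


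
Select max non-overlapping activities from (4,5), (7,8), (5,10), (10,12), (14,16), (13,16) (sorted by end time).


Greedy: pick earliest-ending, then skip overlaps.
Selected (4 activities): [(4, 5), (7, 8), (10, 12), (14, 16)]


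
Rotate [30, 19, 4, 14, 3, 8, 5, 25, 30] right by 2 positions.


Right rotate by 2: [25, 30, 30, 19, 4, 14, 3, 8, 5]


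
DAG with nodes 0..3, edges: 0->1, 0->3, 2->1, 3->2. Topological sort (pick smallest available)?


Kahn's algorithm, process smallest node first
Order: [0, 3, 2, 1]


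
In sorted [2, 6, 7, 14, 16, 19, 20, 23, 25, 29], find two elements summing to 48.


Two pointers: lo=0, hi=9
Found pair: (19, 29) summing to 48


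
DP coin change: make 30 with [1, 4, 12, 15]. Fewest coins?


dp[0]=0; dp[i]=1+min(dp[i-c] for c in coins)
...dp[25]=3, dp[26]=4, dp[27]=2, dp[28]=3, dp[29]=4, dp[30]=2
Minimum coins for 30 = 2


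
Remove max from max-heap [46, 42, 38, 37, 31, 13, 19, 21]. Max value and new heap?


Max = 46
Replace root with last, heapify down
Resulting heap: [42, 37, 38, 21, 31, 13, 19]


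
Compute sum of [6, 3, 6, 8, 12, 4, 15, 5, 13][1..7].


Prefix sums: [0, 6, 9, 15, 23, 35, 39, 54, 59, 72]
Sum[1..7] = prefix[8] - prefix[1] = 59 - 6 = 53


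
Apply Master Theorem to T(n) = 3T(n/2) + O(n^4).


a=3, b=2, c=4. log_2(3)=1.585 < c=4. Case 3: O(n^c) = O(n^4)
Complexity: O(n^4)


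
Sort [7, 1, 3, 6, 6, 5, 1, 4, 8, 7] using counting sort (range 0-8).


Count array: [0, 2, 0, 1, 1, 1, 2, 2, 1]
Reconstruct: [1, 1, 3, 4, 5, 6, 6, 7, 7, 8]


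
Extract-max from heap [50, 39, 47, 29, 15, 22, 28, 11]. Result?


Max = 50
Replace root with last, heapify down
Resulting heap: [47, 39, 28, 29, 15, 22, 11]


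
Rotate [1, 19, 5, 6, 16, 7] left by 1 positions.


Left rotate by 1: [19, 5, 6, 16, 7, 1]


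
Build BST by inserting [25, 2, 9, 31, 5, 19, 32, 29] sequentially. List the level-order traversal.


Root = 25; build tree by BST insertion.
Level-Order traversal: [25, 2, 31, 9, 29, 32, 5, 19]


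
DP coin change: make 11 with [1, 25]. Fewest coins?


dp[0]=0; dp[i]=1+min(dp[i-c] for c in coins)
...dp[6]=6, dp[7]=7, dp[8]=8, dp[9]=9, dp[10]=10, dp[11]=11
Minimum coins for 11 = 11


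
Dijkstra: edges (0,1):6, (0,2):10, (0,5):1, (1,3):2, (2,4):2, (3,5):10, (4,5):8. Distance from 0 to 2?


Dijkstra from 0:
Distances: {0: 0, 1: 6, 2: 10, 3: 8, 4: 9, 5: 1}
Shortest distance to 2 = 10, path = [0, 2]


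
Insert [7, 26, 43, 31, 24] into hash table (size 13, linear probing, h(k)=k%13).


Insertions: 7->slot 7; 26->slot 0; 43->slot 4; 31->slot 5; 24->slot 11
Table: [26, None, None, None, 43, 31, None, 7, None, None, None, 24, None]


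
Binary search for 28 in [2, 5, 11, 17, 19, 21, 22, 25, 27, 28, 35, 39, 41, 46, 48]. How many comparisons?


Search for 28:
[0,14] mid=7 arr[7]=25
[8,14] mid=11 arr[11]=39
[8,10] mid=9 arr[9]=28
Total: 3 comparisons


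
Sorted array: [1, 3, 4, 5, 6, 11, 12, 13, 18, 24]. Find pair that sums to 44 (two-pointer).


Two pointers: lo=0, hi=9
No pair sums to 44


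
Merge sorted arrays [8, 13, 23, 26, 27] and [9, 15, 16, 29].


Compare heads, take smaller each step.
Merged: [8, 9, 13, 15, 16, 23, 26, 27, 29]


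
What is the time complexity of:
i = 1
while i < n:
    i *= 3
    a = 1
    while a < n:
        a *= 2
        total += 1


Per nesting level: O(log n) * O(log n) = O((log n)^2)
Complexity: O((log n)^2)


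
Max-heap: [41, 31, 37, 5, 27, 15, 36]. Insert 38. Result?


Append 38: [41, 31, 37, 5, 27, 15, 36, 38]
Bubble up: swap idx 7(38) with idx 3(5); swap idx 3(38) with idx 1(31)
Result: [41, 38, 37, 31, 27, 15, 36, 5]


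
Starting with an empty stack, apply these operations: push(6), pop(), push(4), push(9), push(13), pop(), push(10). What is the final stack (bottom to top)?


push(6) -> [6]
pop() returns 6 -> []
push(4) -> [4]
push(9) -> [4, 9]
push(13) -> [4, 9, 13]
pop() returns 13 -> [4, 9]
push(10) -> [4, 9, 10]
Final stack (bottom to top): [4, 9, 10]


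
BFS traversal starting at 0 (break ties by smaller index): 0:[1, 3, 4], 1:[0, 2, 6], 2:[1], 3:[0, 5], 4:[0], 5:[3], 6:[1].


BFS queue: start with [0]
Visit order: [0, 1, 3, 4, 2, 6, 5]


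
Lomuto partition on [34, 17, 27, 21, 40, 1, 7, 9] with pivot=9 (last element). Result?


Elements <= 9 go left of pivot.
Result: [1, 7, 9, 21, 40, 34, 17, 27], pivot at index 2


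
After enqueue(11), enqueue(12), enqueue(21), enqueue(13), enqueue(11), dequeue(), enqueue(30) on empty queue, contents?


enqueue(11) -> [11]
enqueue(12) -> [11, 12]
enqueue(21) -> [11, 12, 21]
enqueue(13) -> [11, 12, 21, 13]
enqueue(11) -> [11, 12, 21, 13, 11]
dequeue() returns 11 -> [12, 21, 13, 11]
enqueue(30) -> [12, 21, 13, 11, 30]
Final queue (front to back): [12, 21, 13, 11, 30]


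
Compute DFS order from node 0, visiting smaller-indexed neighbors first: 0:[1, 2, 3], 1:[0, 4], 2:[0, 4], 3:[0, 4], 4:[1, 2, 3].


DFS stack-based: start with [0]
Visit order: [0, 1, 4, 2, 3]


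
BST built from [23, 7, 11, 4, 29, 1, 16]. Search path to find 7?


BST root = 23
Search for 7: compare at each node
Path: [23, 7]


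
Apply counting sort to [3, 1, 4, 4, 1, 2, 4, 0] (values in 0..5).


Count array: [1, 2, 1, 1, 3, 0]
Reconstruct: [0, 1, 1, 2, 3, 4, 4, 4]


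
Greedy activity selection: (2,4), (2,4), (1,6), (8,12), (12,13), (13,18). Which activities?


Greedy: pick earliest-ending, then skip overlaps.
Selected (4 activities): [(2, 4), (8, 12), (12, 13), (13, 18)]


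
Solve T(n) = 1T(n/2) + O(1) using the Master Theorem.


a=1, b=2, c=0. log_2(1)=0 = c=0. Case 2: O(n^c log n) = O(log n)
Complexity: O(log n)


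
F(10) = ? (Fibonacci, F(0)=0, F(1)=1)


F(n)=F(n-1)+F(n-2)
...F(8)=21, F(9)=34, F(10)=55


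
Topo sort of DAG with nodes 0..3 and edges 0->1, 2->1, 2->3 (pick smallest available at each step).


Kahn's algorithm, process smallest node first
Order: [0, 2, 1, 3]


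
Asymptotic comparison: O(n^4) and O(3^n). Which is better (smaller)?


quartic grows slower than exponential (base 3)
O(n^4) is asymptotically smaller; O(3^n) grows faster


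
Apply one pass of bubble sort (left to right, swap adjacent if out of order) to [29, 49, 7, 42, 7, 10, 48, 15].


After one pass: [29, 7, 42, 7, 10, 48, 15, 49]


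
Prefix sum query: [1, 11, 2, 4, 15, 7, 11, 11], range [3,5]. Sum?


Prefix sums: [0, 1, 12, 14, 18, 33, 40, 51, 62]
Sum[3..5] = prefix[6] - prefix[3] = 40 - 14 = 26


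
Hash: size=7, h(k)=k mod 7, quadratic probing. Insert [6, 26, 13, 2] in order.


Insertions: 6->slot 6; 26->slot 5; 13->slot 0; 2->slot 2
Table: [13, None, 2, None, None, 26, 6]


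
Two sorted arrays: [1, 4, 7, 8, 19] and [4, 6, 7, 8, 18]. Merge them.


Compare heads, take smaller each step.
Merged: [1, 4, 4, 6, 7, 7, 8, 8, 18, 19]


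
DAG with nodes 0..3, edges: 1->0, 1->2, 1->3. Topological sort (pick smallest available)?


Kahn's algorithm, process smallest node first
Order: [1, 0, 2, 3]


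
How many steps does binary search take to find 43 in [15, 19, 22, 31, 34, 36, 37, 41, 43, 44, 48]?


Search for 43:
[0,10] mid=5 arr[5]=36
[6,10] mid=8 arr[8]=43
Total: 2 comparisons


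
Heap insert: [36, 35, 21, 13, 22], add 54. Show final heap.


Append 54: [36, 35, 21, 13, 22, 54]
Bubble up: swap idx 5(54) with idx 2(21); swap idx 2(54) with idx 0(36)
Result: [54, 35, 36, 13, 22, 21]


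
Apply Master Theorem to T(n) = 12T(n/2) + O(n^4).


a=12, b=2, c=4. log_2(12)=3.585 < c=4. Case 3: O(n^c) = O(n^4)
Complexity: O(n^4)


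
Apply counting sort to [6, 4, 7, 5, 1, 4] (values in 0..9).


Count array: [0, 1, 0, 0, 2, 1, 1, 1, 0, 0]
Reconstruct: [1, 4, 4, 5, 6, 7]


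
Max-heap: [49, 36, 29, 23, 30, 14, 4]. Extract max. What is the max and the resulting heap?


Max = 49
Replace root with last, heapify down
Resulting heap: [36, 30, 29, 23, 4, 14]


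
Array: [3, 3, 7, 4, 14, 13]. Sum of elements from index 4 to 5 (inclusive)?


Prefix sums: [0, 3, 6, 13, 17, 31, 44]
Sum[4..5] = prefix[6] - prefix[4] = 44 - 17 = 27


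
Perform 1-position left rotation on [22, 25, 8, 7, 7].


Left rotate by 1: [25, 8, 7, 7, 22]


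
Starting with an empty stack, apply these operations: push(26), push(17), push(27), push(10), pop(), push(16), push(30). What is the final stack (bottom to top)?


push(26) -> [26]
push(17) -> [26, 17]
push(27) -> [26, 17, 27]
push(10) -> [26, 17, 27, 10]
pop() returns 10 -> [26, 17, 27]
push(16) -> [26, 17, 27, 16]
push(30) -> [26, 17, 27, 16, 30]
Final stack (bottom to top): [26, 17, 27, 16, 30]


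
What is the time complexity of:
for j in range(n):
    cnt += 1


Per nesting level: O(n) = O(n)
Complexity: O(n)


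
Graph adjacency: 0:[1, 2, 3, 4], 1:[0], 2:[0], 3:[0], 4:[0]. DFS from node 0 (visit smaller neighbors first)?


DFS stack-based: start with [0]
Visit order: [0, 1, 2, 3, 4]


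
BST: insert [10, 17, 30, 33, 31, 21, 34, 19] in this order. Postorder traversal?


Root = 10; build tree by BST insertion.
Postorder traversal: [19, 21, 31, 34, 33, 30, 17, 10]


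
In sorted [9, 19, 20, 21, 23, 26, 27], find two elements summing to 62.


Two pointers: lo=0, hi=6
No pair sums to 62


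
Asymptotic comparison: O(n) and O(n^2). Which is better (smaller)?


linear grows slower than quadratic
O(n) is asymptotically smaller; O(n^2) grows faster


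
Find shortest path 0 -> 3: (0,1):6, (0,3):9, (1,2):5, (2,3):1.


Dijkstra from 0:
Distances: {0: 0, 1: 6, 2: 10, 3: 9}
Shortest distance to 3 = 9, path = [0, 3]


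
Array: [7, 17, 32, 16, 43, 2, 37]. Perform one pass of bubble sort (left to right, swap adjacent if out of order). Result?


After one pass: [7, 17, 16, 32, 2, 37, 43]


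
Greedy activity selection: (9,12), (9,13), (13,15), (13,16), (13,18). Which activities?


Greedy: pick earliest-ending, then skip overlaps.
Selected (2 activities): [(9, 12), (13, 15)]


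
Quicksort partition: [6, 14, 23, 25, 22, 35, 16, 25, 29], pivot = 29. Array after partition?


Elements <= 29 go left of pivot.
Result: [6, 14, 23, 25, 22, 16, 25, 29, 35], pivot at index 7


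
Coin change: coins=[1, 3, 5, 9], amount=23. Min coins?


dp[0]=0; dp[i]=1+min(dp[i-c] for c in coins)
...dp[18]=2, dp[19]=3, dp[20]=4, dp[21]=3, dp[22]=4, dp[23]=3
Minimum coins for 23 = 3


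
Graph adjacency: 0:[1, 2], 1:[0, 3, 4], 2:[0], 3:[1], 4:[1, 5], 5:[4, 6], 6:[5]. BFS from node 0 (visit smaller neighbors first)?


BFS queue: start with [0]
Visit order: [0, 1, 2, 3, 4, 5, 6]


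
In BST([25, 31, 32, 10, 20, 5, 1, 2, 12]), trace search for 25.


BST root = 25
Search for 25: compare at each node
Path: [25]


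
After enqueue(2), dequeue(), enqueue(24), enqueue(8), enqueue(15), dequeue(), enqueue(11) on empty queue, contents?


enqueue(2) -> [2]
dequeue() returns 2 -> []
enqueue(24) -> [24]
enqueue(8) -> [24, 8]
enqueue(15) -> [24, 8, 15]
dequeue() returns 24 -> [8, 15]
enqueue(11) -> [8, 15, 11]
Final queue (front to back): [8, 15, 11]


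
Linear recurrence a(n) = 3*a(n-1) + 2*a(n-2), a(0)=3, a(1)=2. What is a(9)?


Build bottom-up:
...a(7)=6496, a(8)=23136, a(9)=3*23136+2*6496=82400


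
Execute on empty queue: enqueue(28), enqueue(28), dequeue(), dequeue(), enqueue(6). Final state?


enqueue(28) -> [28]
enqueue(28) -> [28, 28]
dequeue() returns 28 -> [28]
dequeue() returns 28 -> []
enqueue(6) -> [6]
Final queue (front to back): [6]


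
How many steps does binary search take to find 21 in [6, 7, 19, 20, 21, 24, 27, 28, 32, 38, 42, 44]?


Search for 21:
[0,11] mid=5 arr[5]=24
[0,4] mid=2 arr[2]=19
[3,4] mid=3 arr[3]=20
[4,4] mid=4 arr[4]=21
Total: 4 comparisons


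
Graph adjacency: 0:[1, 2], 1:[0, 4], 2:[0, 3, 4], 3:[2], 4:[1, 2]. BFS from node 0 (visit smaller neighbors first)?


BFS queue: start with [0]
Visit order: [0, 1, 2, 4, 3]


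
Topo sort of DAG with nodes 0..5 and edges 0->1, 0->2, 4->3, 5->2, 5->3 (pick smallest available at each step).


Kahn's algorithm, process smallest node first
Order: [0, 1, 4, 5, 2, 3]


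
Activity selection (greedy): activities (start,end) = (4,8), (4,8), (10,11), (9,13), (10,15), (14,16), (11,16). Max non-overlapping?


Greedy: pick earliest-ending, then skip overlaps.
Selected (3 activities): [(4, 8), (10, 11), (14, 16)]


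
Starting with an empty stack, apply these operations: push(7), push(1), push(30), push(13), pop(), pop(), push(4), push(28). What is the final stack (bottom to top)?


push(7) -> [7]
push(1) -> [7, 1]
push(30) -> [7, 1, 30]
push(13) -> [7, 1, 30, 13]
pop() returns 13 -> [7, 1, 30]
pop() returns 30 -> [7, 1]
push(4) -> [7, 1, 4]
push(28) -> [7, 1, 4, 28]
Final stack (bottom to top): [7, 1, 4, 28]


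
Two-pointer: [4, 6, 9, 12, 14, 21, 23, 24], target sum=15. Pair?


Two pointers: lo=0, hi=7
Found pair: (6, 9) summing to 15


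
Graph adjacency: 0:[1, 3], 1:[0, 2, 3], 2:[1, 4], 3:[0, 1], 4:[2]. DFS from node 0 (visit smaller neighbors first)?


DFS stack-based: start with [0]
Visit order: [0, 1, 2, 4, 3]


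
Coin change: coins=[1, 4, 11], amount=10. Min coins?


dp[0]=0; dp[i]=1+min(dp[i-c] for c in coins)
...dp[5]=2, dp[6]=3, dp[7]=4, dp[8]=2, dp[9]=3, dp[10]=4
Minimum coins for 10 = 4


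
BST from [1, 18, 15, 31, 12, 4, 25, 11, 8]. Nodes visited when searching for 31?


BST root = 1
Search for 31: compare at each node
Path: [1, 18, 31]


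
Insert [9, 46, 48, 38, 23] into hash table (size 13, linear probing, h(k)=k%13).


Insertions: 9->slot 9; 46->slot 7; 48->slot 10; 38->slot 12; 23->slot 11
Table: [None, None, None, None, None, None, None, 46, None, 9, 48, 23, 38]


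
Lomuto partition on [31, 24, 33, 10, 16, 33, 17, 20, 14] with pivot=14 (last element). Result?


Elements <= 14 go left of pivot.
Result: [10, 14, 33, 31, 16, 33, 17, 20, 24], pivot at index 1


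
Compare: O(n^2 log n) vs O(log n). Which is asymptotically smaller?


logarithmic grows slower than n^2 log n
O(log n) is asymptotically smaller; O(n^2 log n) grows faster


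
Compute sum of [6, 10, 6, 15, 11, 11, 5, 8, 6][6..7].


Prefix sums: [0, 6, 16, 22, 37, 48, 59, 64, 72, 78]
Sum[6..7] = prefix[8] - prefix[6] = 72 - 59 = 13


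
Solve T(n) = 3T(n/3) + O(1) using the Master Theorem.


a=3, b=3, c=0. log_3(3)=1 > c=0. Case 1: O(n^log_b(a)) = O(n)
Complexity: O(n)


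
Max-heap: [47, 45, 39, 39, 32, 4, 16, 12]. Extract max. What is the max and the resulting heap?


Max = 47
Replace root with last, heapify down
Resulting heap: [45, 39, 39, 12, 32, 4, 16]


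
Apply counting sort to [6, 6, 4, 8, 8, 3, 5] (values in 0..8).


Count array: [0, 0, 0, 1, 1, 1, 2, 0, 2]
Reconstruct: [3, 4, 5, 6, 6, 8, 8]


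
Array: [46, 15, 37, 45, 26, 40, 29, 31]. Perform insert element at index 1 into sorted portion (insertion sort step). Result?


After one pass: [15, 46, 37, 45, 26, 40, 29, 31]


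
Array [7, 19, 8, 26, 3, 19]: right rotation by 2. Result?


Right rotate by 2: [3, 19, 7, 19, 8, 26]


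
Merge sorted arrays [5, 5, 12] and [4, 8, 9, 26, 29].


Compare heads, take smaller each step.
Merged: [4, 5, 5, 8, 9, 12, 26, 29]


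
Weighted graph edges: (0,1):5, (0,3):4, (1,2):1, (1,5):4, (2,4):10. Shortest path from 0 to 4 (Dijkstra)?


Dijkstra from 0:
Distances: {0: 0, 1: 5, 2: 6, 3: 4, 4: 16, 5: 9}
Shortest distance to 4 = 16, path = [0, 1, 2, 4]


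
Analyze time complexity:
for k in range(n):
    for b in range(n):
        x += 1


Per nesting level: O(n) * O(n) = O(n^2)
Complexity: O(n^2)


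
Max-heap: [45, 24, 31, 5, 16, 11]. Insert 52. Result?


Append 52: [45, 24, 31, 5, 16, 11, 52]
Bubble up: swap idx 6(52) with idx 2(31); swap idx 2(52) with idx 0(45)
Result: [52, 24, 45, 5, 16, 11, 31]


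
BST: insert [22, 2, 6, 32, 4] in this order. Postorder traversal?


Root = 22; build tree by BST insertion.
Postorder traversal: [4, 6, 2, 32, 22]


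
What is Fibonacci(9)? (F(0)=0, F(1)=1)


F(n)=F(n-1)+F(n-2)
...F(7)=13, F(8)=21, F(9)=34


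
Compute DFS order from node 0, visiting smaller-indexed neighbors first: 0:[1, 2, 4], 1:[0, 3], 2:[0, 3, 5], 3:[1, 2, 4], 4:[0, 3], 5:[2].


DFS stack-based: start with [0]
Visit order: [0, 1, 3, 2, 5, 4]


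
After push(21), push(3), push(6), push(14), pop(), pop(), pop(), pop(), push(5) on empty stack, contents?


push(21) -> [21]
push(3) -> [21, 3]
push(6) -> [21, 3, 6]
push(14) -> [21, 3, 6, 14]
pop() returns 14 -> [21, 3, 6]
pop() returns 6 -> [21, 3]
pop() returns 3 -> [21]
pop() returns 21 -> []
push(5) -> [5]
Final stack (bottom to top): [5]


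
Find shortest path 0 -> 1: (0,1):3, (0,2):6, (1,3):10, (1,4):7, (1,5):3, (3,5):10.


Dijkstra from 0:
Distances: {0: 0, 1: 3, 2: 6, 3: 13, 4: 10, 5: 6}
Shortest distance to 1 = 3, path = [0, 1]


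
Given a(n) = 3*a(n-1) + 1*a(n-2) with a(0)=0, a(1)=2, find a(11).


Build bottom-up:
...a(9)=25940, a(10)=85674, a(11)=3*85674+1*25940=282962


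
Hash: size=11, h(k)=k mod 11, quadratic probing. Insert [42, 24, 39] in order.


Insertions: 42->slot 9; 24->slot 2; 39->slot 6
Table: [None, None, 24, None, None, None, 39, None, None, 42, None]


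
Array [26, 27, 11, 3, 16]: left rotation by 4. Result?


Left rotate by 4: [16, 26, 27, 11, 3]


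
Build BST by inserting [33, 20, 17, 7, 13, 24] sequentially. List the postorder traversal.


Root = 33; build tree by BST insertion.
Postorder traversal: [13, 7, 17, 24, 20, 33]


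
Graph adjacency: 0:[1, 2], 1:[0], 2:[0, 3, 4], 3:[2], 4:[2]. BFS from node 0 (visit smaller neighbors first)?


BFS queue: start with [0]
Visit order: [0, 1, 2, 3, 4]


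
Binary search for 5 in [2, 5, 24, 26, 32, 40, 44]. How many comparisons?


Search for 5:
[0,6] mid=3 arr[3]=26
[0,2] mid=1 arr[1]=5
Total: 2 comparisons


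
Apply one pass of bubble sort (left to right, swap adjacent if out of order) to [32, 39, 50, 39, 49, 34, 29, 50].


After one pass: [32, 39, 39, 49, 34, 29, 50, 50]


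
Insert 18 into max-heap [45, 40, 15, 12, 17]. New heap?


Append 18: [45, 40, 15, 12, 17, 18]
Bubble up: swap idx 5(18) with idx 2(15)
Result: [45, 40, 18, 12, 17, 15]


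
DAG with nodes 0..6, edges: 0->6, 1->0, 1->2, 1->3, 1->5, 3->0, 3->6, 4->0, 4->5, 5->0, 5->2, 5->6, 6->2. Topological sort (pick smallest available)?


Kahn's algorithm, process smallest node first
Order: [1, 3, 4, 5, 0, 6, 2]


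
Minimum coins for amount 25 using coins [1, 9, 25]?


dp[0]=0; dp[i]=1+min(dp[i-c] for c in coins)
...dp[20]=4, dp[21]=5, dp[22]=6, dp[23]=7, dp[24]=8, dp[25]=1
Minimum coins for 25 = 1


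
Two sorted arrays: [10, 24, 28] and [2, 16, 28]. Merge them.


Compare heads, take smaller each step.
Merged: [2, 10, 16, 24, 28, 28]


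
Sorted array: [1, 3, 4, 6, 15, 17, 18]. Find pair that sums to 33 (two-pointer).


Two pointers: lo=0, hi=6
Found pair: (15, 18) summing to 33


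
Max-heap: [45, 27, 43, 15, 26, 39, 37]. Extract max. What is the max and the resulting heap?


Max = 45
Replace root with last, heapify down
Resulting heap: [43, 27, 39, 15, 26, 37]


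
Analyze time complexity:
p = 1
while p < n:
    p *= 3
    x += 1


Per nesting level: O(log n) = O(log n)
Complexity: O(log n)


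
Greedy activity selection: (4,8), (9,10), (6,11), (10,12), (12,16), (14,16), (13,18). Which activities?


Greedy: pick earliest-ending, then skip overlaps.
Selected (4 activities): [(4, 8), (9, 10), (10, 12), (12, 16)]


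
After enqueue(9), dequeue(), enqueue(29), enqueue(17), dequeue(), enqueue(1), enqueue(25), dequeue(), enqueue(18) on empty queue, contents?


enqueue(9) -> [9]
dequeue() returns 9 -> []
enqueue(29) -> [29]
enqueue(17) -> [29, 17]
dequeue() returns 29 -> [17]
enqueue(1) -> [17, 1]
enqueue(25) -> [17, 1, 25]
dequeue() returns 17 -> [1, 25]
enqueue(18) -> [1, 25, 18]
Final queue (front to back): [1, 25, 18]


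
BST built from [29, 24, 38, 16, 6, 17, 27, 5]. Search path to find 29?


BST root = 29
Search for 29: compare at each node
Path: [29]


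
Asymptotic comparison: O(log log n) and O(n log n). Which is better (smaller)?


double-logarithmic grows slower than linearithmic
O(log log n) is asymptotically smaller; O(n log n) grows faster


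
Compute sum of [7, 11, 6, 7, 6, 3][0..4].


Prefix sums: [0, 7, 18, 24, 31, 37, 40]
Sum[0..4] = prefix[5] - prefix[0] = 37 - 0 = 37


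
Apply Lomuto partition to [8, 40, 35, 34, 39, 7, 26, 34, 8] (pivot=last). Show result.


Elements <= 8 go left of pivot.
Result: [8, 7, 8, 34, 39, 40, 26, 34, 35], pivot at index 2


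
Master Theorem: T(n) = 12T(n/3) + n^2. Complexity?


a=12, b=3, c=2. log_3(12)=2.262 > c=2. Case 1: O(n^log_b(a)) = O(n^2.262)
Complexity: O(n^2.262)


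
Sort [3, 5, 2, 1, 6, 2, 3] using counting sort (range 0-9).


Count array: [0, 1, 2, 2, 0, 1, 1, 0, 0, 0]
Reconstruct: [1, 2, 2, 3, 3, 5, 6]


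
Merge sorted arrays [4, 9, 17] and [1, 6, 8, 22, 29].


Compare heads, take smaller each step.
Merged: [1, 4, 6, 8, 9, 17, 22, 29]


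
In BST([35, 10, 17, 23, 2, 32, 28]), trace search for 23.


BST root = 35
Search for 23: compare at each node
Path: [35, 10, 17, 23]


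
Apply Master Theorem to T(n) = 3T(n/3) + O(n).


a=3, b=3, c=1. log_3(3)=1 = c=1. Case 2: O(n^c log n) = O(n log n)
Complexity: O(n log n)


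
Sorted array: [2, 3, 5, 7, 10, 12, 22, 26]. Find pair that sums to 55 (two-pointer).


Two pointers: lo=0, hi=7
No pair sums to 55


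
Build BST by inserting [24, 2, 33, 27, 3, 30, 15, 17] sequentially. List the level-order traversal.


Root = 24; build tree by BST insertion.
Level-Order traversal: [24, 2, 33, 3, 27, 15, 30, 17]


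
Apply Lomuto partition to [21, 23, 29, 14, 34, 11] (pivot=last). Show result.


Elements <= 11 go left of pivot.
Result: [11, 23, 29, 14, 34, 21], pivot at index 0


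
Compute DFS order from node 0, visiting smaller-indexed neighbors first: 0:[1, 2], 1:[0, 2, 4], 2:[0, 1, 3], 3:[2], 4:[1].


DFS stack-based: start with [0]
Visit order: [0, 1, 2, 3, 4]


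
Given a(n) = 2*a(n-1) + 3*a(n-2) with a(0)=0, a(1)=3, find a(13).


Build bottom-up:
...a(11)=132861, a(12)=398580, a(13)=2*398580+3*132861=1195743


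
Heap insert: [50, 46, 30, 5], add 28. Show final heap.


Append 28: [50, 46, 30, 5, 28]
Bubble up: no swaps needed
Result: [50, 46, 30, 5, 28]


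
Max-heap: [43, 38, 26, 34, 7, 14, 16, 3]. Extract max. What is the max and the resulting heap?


Max = 43
Replace root with last, heapify down
Resulting heap: [38, 34, 26, 3, 7, 14, 16]


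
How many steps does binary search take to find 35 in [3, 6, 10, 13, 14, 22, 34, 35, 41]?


Search for 35:
[0,8] mid=4 arr[4]=14
[5,8] mid=6 arr[6]=34
[7,8] mid=7 arr[7]=35
Total: 3 comparisons


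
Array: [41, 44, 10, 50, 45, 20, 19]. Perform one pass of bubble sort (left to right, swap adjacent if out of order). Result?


After one pass: [41, 10, 44, 45, 20, 19, 50]


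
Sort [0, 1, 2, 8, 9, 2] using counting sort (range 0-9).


Count array: [1, 1, 2, 0, 0, 0, 0, 0, 1, 1]
Reconstruct: [0, 1, 2, 2, 8, 9]


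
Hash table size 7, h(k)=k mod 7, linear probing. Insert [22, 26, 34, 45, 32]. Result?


Insertions: 22->slot 1; 26->slot 5; 34->slot 6; 45->slot 3; 32->slot 4
Table: [None, 22, None, 45, 32, 26, 34]


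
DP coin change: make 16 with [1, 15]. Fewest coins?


dp[0]=0; dp[i]=1+min(dp[i-c] for c in coins)
...dp[11]=11, dp[12]=12, dp[13]=13, dp[14]=14, dp[15]=1, dp[16]=2
Minimum coins for 16 = 2


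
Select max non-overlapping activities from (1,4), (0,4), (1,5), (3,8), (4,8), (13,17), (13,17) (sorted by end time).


Greedy: pick earliest-ending, then skip overlaps.
Selected (3 activities): [(1, 4), (4, 8), (13, 17)]


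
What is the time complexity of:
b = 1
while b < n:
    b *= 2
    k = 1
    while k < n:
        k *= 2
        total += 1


Per nesting level: O(log n) * O(log n) = O((log n)^2)
Complexity: O((log n)^2)


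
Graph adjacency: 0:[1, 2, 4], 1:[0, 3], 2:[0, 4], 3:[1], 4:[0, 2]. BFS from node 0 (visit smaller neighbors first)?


BFS queue: start with [0]
Visit order: [0, 1, 2, 4, 3]


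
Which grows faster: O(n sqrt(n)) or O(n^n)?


n^1.5 grows slower than n^n
O(n sqrt(n)) is asymptotically smaller; O(n^n) grows faster


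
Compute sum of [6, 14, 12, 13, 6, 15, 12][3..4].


Prefix sums: [0, 6, 20, 32, 45, 51, 66, 78]
Sum[3..4] = prefix[5] - prefix[3] = 51 - 32 = 19


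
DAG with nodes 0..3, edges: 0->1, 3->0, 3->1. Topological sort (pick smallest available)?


Kahn's algorithm, process smallest node first
Order: [2, 3, 0, 1]


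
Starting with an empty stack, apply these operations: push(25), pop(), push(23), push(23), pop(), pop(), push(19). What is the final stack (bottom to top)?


push(25) -> [25]
pop() returns 25 -> []
push(23) -> [23]
push(23) -> [23, 23]
pop() returns 23 -> [23]
pop() returns 23 -> []
push(19) -> [19]
Final stack (bottom to top): [19]


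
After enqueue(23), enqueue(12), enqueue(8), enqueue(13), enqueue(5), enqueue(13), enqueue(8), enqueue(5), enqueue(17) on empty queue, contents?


enqueue(23) -> [23]
enqueue(12) -> [23, 12]
enqueue(8) -> [23, 12, 8]
enqueue(13) -> [23, 12, 8, 13]
enqueue(5) -> [23, 12, 8, 13, 5]
enqueue(13) -> [23, 12, 8, 13, 5, 13]
enqueue(8) -> [23, 12, 8, 13, 5, 13, 8]
enqueue(5) -> [23, 12, 8, 13, 5, 13, 8, 5]
enqueue(17) -> [23, 12, 8, 13, 5, 13, 8, 5, 17]
Final queue (front to back): [23, 12, 8, 13, 5, 13, 8, 5, 17]


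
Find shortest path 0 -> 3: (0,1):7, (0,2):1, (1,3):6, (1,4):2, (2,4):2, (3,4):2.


Dijkstra from 0:
Distances: {0: 0, 1: 5, 2: 1, 3: 5, 4: 3}
Shortest distance to 3 = 5, path = [0, 2, 4, 3]
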